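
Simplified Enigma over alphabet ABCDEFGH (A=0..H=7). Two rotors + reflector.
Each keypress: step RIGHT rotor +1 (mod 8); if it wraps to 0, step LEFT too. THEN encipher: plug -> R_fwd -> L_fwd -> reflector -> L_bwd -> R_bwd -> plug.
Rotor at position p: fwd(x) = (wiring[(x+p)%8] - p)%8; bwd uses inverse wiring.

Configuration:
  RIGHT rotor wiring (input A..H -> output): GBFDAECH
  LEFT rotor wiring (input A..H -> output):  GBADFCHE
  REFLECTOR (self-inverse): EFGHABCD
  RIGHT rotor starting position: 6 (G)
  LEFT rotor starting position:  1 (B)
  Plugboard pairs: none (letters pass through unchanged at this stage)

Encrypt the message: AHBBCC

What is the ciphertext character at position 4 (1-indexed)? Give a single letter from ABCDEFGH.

Char 1 ('A'): step: R->7, L=1; A->plug->A->R->A->L->A->refl->E->L'->D->R'->H->plug->H
Char 2 ('H'): step: R->0, L->2 (L advanced); H->plug->H->R->H->L->H->refl->D->L'->C->R'->G->plug->G
Char 3 ('B'): step: R->1, L=2; B->plug->B->R->E->L->F->refl->B->L'->B->R'->F->plug->F
Char 4 ('B'): step: R->2, L=2; B->plug->B->R->B->L->B->refl->F->L'->E->R'->G->plug->G

G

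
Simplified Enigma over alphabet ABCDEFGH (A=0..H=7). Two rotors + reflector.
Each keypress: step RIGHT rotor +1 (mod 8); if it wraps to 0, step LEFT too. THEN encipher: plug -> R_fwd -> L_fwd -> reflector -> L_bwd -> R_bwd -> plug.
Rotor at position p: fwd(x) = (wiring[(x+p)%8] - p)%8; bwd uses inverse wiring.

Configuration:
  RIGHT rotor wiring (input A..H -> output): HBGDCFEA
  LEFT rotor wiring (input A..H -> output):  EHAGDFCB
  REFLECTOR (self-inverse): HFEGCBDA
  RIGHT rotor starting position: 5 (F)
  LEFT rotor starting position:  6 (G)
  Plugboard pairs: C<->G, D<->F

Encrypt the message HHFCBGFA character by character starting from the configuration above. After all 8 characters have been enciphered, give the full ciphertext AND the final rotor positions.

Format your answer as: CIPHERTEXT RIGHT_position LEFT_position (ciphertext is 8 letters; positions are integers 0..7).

Answer: DFBHFDCH 5 7

Derivation:
Char 1 ('H'): step: R->6, L=6; H->plug->H->R->H->L->H->refl->A->L'->F->R'->F->plug->D
Char 2 ('H'): step: R->7, L=6; H->plug->H->R->F->L->A->refl->H->L'->H->R'->D->plug->F
Char 3 ('F'): step: R->0, L->7 (L advanced); F->plug->D->R->D->L->B->refl->F->L'->B->R'->B->plug->B
Char 4 ('C'): step: R->1, L=7; C->plug->G->R->H->L->D->refl->G->L'->G->R'->H->plug->H
Char 5 ('B'): step: R->2, L=7; B->plug->B->R->B->L->F->refl->B->L'->D->R'->D->plug->F
Char 6 ('G'): step: R->3, L=7; G->plug->C->R->C->L->A->refl->H->L'->E->R'->F->plug->D
Char 7 ('F'): step: R->4, L=7; F->plug->D->R->E->L->H->refl->A->L'->C->R'->G->plug->C
Char 8 ('A'): step: R->5, L=7; A->plug->A->R->A->L->C->refl->E->L'->F->R'->H->plug->H
Final: ciphertext=DFBHFDCH, RIGHT=5, LEFT=7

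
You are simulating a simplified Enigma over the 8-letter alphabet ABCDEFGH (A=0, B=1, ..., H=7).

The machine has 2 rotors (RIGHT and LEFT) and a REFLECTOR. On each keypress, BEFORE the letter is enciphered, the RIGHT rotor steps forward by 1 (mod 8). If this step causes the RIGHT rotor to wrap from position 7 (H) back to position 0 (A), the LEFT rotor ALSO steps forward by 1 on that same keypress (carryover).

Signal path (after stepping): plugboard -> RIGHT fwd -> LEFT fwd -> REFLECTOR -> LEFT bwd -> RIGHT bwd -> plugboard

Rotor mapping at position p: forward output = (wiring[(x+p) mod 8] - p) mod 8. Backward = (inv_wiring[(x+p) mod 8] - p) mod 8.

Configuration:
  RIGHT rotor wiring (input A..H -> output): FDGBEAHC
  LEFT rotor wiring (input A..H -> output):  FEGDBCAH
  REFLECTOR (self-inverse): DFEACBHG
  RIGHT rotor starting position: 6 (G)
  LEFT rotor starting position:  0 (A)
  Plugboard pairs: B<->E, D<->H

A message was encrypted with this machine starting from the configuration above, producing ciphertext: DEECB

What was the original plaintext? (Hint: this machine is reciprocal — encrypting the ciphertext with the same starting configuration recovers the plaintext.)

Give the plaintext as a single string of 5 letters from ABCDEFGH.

Char 1 ('D'): step: R->7, L=0; D->plug->H->R->A->L->F->refl->B->L'->E->R'->C->plug->C
Char 2 ('E'): step: R->0, L->1 (L advanced); E->plug->B->R->D->L->A->refl->D->L'->A->R'->F->plug->F
Char 3 ('E'): step: R->1, L=1; E->plug->B->R->F->L->H->refl->G->L'->G->R'->F->plug->F
Char 4 ('C'): step: R->2, L=1; C->plug->C->R->C->L->C->refl->E->L'->H->R'->B->plug->E
Char 5 ('B'): step: R->3, L=1; B->plug->E->R->H->L->E->refl->C->L'->C->R'->F->plug->F

Answer: CFFEF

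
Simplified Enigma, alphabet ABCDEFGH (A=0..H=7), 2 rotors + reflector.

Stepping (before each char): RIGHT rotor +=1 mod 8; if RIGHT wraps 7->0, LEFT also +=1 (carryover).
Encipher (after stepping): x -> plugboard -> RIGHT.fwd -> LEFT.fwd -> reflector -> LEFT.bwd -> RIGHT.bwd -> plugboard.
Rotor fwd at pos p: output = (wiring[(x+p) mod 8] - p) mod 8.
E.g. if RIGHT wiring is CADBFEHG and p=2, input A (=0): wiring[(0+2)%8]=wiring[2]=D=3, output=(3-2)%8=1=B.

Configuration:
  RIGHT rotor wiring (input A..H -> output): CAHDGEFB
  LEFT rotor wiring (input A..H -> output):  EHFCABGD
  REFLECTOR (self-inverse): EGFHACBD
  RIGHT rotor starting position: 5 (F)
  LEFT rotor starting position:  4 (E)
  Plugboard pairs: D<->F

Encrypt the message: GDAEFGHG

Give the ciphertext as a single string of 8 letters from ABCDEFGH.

Answer: CHHABAGC

Derivation:
Char 1 ('G'): step: R->6, L=4; G->plug->G->R->A->L->E->refl->A->L'->E->R'->C->plug->C
Char 2 ('D'): step: R->7, L=4; D->plug->F->R->H->L->G->refl->B->L'->G->R'->H->plug->H
Char 3 ('A'): step: R->0, L->5 (L advanced); A->plug->A->R->C->L->G->refl->B->L'->B->R'->H->plug->H
Char 4 ('E'): step: R->1, L=5; E->plug->E->R->D->L->H->refl->D->L'->H->R'->A->plug->A
Char 5 ('F'): step: R->2, L=5; F->plug->D->R->C->L->G->refl->B->L'->B->R'->B->plug->B
Char 6 ('G'): step: R->3, L=5; G->plug->G->R->F->L->A->refl->E->L'->A->R'->A->plug->A
Char 7 ('H'): step: R->4, L=5; H->plug->H->R->H->L->D->refl->H->L'->D->R'->G->plug->G
Char 8 ('G'): step: R->5, L=5; G->plug->G->R->G->L->F->refl->C->L'->E->R'->C->plug->C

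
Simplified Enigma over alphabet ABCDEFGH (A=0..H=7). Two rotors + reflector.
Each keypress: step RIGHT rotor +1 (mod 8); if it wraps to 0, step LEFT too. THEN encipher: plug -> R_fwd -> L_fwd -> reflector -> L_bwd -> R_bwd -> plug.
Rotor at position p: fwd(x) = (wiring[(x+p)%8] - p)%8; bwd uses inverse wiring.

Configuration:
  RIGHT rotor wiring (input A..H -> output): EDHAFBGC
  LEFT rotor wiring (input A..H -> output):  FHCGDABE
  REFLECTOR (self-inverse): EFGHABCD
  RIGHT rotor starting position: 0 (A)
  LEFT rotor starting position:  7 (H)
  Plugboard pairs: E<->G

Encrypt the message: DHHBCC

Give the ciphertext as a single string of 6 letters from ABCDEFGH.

Char 1 ('D'): step: R->1, L=7; D->plug->D->R->E->L->H->refl->D->L'->D->R'->H->plug->H
Char 2 ('H'): step: R->2, L=7; H->plug->H->R->B->L->G->refl->C->L'->H->R'->D->plug->D
Char 3 ('H'): step: R->3, L=7; H->plug->H->R->E->L->H->refl->D->L'->D->R'->D->plug->D
Char 4 ('B'): step: R->4, L=7; B->plug->B->R->F->L->E->refl->A->L'->C->R'->C->plug->C
Char 5 ('C'): step: R->5, L=7; C->plug->C->R->F->L->E->refl->A->L'->C->R'->F->plug->F
Char 6 ('C'): step: R->6, L=7; C->plug->C->R->G->L->B->refl->F->L'->A->R'->A->plug->A

Answer: HDDCFA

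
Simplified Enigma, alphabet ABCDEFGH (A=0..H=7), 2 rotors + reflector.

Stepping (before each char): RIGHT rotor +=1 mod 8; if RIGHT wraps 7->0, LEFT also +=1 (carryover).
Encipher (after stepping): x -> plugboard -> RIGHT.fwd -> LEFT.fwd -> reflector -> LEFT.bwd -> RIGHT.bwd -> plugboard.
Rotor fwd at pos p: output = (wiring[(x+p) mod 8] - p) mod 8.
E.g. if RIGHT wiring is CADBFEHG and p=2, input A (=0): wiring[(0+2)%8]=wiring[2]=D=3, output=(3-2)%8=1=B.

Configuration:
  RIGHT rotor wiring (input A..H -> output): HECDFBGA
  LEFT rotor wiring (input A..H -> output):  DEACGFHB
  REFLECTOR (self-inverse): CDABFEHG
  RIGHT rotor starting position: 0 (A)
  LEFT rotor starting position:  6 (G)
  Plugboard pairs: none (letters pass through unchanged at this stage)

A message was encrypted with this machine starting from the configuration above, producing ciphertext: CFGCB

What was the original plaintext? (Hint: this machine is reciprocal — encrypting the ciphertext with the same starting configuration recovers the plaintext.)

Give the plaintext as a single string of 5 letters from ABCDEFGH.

Char 1 ('C'): step: R->1, L=6; C->plug->C->R->C->L->F->refl->E->L'->F->R'->F->plug->F
Char 2 ('F'): step: R->2, L=6; F->plug->F->R->G->L->A->refl->C->L'->E->R'->E->plug->E
Char 3 ('G'): step: R->3, L=6; G->plug->G->R->B->L->D->refl->B->L'->A->R'->A->plug->A
Char 4 ('C'): step: R->4, L=6; C->plug->C->R->C->L->F->refl->E->L'->F->R'->B->plug->B
Char 5 ('B'): step: R->5, L=6; B->plug->B->R->B->L->D->refl->B->L'->A->R'->H->plug->H

Answer: FEABH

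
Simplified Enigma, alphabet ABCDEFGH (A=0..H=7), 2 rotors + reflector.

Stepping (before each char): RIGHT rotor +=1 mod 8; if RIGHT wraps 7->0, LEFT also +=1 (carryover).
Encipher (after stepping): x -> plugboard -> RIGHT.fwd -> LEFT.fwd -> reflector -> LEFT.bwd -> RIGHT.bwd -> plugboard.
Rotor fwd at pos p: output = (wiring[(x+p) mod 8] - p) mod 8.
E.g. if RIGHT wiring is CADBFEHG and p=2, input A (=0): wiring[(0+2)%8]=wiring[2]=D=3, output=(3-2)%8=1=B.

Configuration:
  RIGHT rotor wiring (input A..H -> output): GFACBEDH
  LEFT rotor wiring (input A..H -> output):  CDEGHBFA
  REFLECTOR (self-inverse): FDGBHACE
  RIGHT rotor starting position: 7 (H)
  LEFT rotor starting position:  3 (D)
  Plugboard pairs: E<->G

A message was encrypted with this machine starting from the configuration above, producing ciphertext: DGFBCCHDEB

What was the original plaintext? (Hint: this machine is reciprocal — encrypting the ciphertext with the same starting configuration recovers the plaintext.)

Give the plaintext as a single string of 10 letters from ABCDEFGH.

Char 1 ('D'): step: R->0, L->4 (L advanced); D->plug->D->R->C->L->B->refl->D->L'->A->R'->C->plug->C
Char 2 ('G'): step: R->1, L=4; G->plug->E->R->D->L->E->refl->H->L'->F->R'->H->plug->H
Char 3 ('F'): step: R->2, L=4; F->plug->F->R->F->L->H->refl->E->L'->D->R'->H->plug->H
Char 4 ('B'): step: R->3, L=4; B->plug->B->R->G->L->A->refl->F->L'->B->R'->C->plug->C
Char 5 ('C'): step: R->4, L=4; C->plug->C->R->H->L->C->refl->G->L'->E->R'->G->plug->E
Char 6 ('C'): step: R->5, L=4; C->plug->C->R->C->L->B->refl->D->L'->A->R'->E->plug->G
Char 7 ('H'): step: R->6, L=4; H->plug->H->R->G->L->A->refl->F->L'->B->R'->B->plug->B
Char 8 ('D'): step: R->7, L=4; D->plug->D->R->B->L->F->refl->A->L'->G->R'->C->plug->C
Char 9 ('E'): step: R->0, L->5 (L advanced); E->plug->G->R->D->L->F->refl->A->L'->B->R'->E->plug->G
Char 10 ('B'): step: R->1, L=5; B->plug->B->R->H->L->C->refl->G->L'->E->R'->A->plug->A

Answer: CHHCEGBCGA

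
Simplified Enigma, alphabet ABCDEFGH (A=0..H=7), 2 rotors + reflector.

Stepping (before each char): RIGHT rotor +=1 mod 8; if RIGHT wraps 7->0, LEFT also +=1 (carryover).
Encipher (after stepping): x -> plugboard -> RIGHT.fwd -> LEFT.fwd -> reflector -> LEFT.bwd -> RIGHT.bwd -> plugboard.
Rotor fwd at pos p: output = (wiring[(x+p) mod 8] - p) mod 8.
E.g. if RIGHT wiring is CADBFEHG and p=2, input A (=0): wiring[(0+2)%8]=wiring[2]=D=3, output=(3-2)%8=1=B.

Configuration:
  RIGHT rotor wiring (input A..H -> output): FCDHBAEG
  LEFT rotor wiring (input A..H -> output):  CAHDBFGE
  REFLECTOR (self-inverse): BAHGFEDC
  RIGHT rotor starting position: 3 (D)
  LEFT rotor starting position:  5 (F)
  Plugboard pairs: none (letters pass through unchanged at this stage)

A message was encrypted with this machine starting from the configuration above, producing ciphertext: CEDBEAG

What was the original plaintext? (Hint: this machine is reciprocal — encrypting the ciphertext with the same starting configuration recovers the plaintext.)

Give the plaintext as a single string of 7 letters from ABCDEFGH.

Answer: EGADHCC

Derivation:
Char 1 ('C'): step: R->4, L=5; C->plug->C->R->A->L->A->refl->B->L'->B->R'->E->plug->E
Char 2 ('E'): step: R->5, L=5; E->plug->E->R->F->L->C->refl->H->L'->C->R'->G->plug->G
Char 3 ('D'): step: R->6, L=5; D->plug->D->R->E->L->D->refl->G->L'->G->R'->A->plug->A
Char 4 ('B'): step: R->7, L=5; B->plug->B->R->G->L->G->refl->D->L'->E->R'->D->plug->D
Char 5 ('E'): step: R->0, L->6 (L advanced); E->plug->E->R->B->L->G->refl->D->L'->G->R'->H->plug->H
Char 6 ('A'): step: R->1, L=6; A->plug->A->R->B->L->G->refl->D->L'->G->R'->C->plug->C
Char 7 ('G'): step: R->2, L=6; G->plug->G->R->D->L->C->refl->H->L'->H->R'->C->plug->C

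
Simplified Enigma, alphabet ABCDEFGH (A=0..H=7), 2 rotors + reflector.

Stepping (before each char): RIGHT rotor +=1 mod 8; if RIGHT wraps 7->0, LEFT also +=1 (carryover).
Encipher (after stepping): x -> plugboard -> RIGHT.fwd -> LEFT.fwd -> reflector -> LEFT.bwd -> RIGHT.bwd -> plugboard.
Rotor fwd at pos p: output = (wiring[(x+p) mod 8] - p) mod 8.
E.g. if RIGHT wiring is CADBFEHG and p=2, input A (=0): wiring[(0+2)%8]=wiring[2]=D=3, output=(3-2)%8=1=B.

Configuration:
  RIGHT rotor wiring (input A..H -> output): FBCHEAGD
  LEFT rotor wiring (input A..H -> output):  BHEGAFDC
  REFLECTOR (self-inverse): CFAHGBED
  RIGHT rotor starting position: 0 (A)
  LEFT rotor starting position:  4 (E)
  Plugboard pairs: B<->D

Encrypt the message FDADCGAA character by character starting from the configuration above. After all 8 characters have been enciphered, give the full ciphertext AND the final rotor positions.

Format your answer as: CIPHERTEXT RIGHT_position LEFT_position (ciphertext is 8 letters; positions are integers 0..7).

Char 1 ('F'): step: R->1, L=4; F->plug->F->R->F->L->D->refl->H->L'->C->R'->G->plug->G
Char 2 ('D'): step: R->2, L=4; D->plug->B->R->F->L->D->refl->H->L'->C->R'->C->plug->C
Char 3 ('A'): step: R->3, L=4; A->plug->A->R->E->L->F->refl->B->L'->B->R'->B->plug->D
Char 4 ('D'): step: R->4, L=4; D->plug->B->R->E->L->F->refl->B->L'->B->R'->E->plug->E
Char 5 ('C'): step: R->5, L=4; C->plug->C->R->G->L->A->refl->C->L'->H->R'->H->plug->H
Char 6 ('G'): step: R->6, L=4; G->plug->G->R->G->L->A->refl->C->L'->H->R'->C->plug->C
Char 7 ('A'): step: R->7, L=4; A->plug->A->R->E->L->F->refl->B->L'->B->R'->G->plug->G
Char 8 ('A'): step: R->0, L->5 (L advanced); A->plug->A->R->F->L->H->refl->D->L'->H->R'->D->plug->B
Final: ciphertext=GCDEHCGB, RIGHT=0, LEFT=5

Answer: GCDEHCGB 0 5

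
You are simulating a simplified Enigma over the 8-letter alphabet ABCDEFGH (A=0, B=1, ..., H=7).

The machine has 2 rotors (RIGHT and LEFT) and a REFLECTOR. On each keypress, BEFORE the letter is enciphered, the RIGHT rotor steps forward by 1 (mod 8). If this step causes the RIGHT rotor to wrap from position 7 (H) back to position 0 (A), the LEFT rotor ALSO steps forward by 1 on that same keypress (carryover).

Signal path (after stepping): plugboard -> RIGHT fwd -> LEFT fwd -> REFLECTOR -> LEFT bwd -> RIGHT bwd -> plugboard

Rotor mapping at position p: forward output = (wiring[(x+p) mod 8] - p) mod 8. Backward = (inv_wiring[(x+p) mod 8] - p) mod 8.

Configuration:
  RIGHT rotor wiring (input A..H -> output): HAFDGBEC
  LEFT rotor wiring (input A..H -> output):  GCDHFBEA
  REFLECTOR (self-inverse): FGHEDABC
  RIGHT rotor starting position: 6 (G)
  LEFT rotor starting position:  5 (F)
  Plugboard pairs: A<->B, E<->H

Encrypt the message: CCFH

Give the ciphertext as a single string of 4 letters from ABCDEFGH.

Char 1 ('C'): step: R->7, L=5; C->plug->C->R->B->L->H->refl->C->L'->G->R'->D->plug->D
Char 2 ('C'): step: R->0, L->6 (L advanced); C->plug->C->R->F->L->B->refl->G->L'->A->R'->B->plug->A
Char 3 ('F'): step: R->1, L=6; F->plug->F->R->D->L->E->refl->D->L'->H->R'->A->plug->B
Char 4 ('H'): step: R->2, L=6; H->plug->E->R->C->L->A->refl->F->L'->E->R'->C->plug->C

Answer: DABC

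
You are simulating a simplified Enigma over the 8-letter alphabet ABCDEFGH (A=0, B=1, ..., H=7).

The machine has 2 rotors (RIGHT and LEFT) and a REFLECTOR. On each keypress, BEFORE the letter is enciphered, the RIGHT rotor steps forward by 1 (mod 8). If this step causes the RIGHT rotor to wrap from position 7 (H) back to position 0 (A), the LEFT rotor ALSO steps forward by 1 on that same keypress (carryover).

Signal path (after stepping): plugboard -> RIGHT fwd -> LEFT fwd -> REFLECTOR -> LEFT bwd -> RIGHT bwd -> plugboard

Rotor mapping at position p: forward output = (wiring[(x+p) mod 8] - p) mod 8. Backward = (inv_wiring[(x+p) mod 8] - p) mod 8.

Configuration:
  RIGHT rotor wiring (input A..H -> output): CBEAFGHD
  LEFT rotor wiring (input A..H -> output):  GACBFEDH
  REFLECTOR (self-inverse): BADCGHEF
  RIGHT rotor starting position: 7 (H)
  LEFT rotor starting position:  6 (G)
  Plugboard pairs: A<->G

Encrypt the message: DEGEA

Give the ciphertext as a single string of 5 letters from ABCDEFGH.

Char 1 ('D'): step: R->0, L->7 (L advanced); D->plug->D->R->A->L->A->refl->B->L'->C->R'->A->plug->G
Char 2 ('E'): step: R->1, L=7; E->plug->E->R->F->L->G->refl->E->L'->H->R'->C->plug->C
Char 3 ('G'): step: R->2, L=7; G->plug->A->R->C->L->B->refl->A->L'->A->R'->G->plug->A
Char 4 ('E'): step: R->3, L=7; E->plug->E->R->A->L->A->refl->B->L'->C->R'->B->plug->B
Char 5 ('A'): step: R->4, L=7; A->plug->G->R->A->L->A->refl->B->L'->C->R'->B->plug->B

Answer: GCABB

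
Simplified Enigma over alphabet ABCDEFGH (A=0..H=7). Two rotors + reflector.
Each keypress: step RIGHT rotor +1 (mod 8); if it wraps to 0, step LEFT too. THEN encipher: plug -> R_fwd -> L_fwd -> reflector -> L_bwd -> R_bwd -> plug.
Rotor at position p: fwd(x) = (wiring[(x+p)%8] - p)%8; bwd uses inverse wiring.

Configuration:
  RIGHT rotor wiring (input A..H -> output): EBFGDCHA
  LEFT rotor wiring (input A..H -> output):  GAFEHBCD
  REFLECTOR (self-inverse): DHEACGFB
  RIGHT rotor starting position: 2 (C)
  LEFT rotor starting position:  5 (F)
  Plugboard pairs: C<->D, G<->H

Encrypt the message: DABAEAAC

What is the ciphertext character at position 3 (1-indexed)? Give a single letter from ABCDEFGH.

Char 1 ('D'): step: R->3, L=5; D->plug->C->R->H->L->C->refl->E->L'->A->R'->B->plug->B
Char 2 ('A'): step: R->4, L=5; A->plug->A->R->H->L->C->refl->E->L'->A->R'->E->plug->E
Char 3 ('B'): step: R->5, L=5; B->plug->B->R->C->L->G->refl->F->L'->B->R'->G->plug->H

H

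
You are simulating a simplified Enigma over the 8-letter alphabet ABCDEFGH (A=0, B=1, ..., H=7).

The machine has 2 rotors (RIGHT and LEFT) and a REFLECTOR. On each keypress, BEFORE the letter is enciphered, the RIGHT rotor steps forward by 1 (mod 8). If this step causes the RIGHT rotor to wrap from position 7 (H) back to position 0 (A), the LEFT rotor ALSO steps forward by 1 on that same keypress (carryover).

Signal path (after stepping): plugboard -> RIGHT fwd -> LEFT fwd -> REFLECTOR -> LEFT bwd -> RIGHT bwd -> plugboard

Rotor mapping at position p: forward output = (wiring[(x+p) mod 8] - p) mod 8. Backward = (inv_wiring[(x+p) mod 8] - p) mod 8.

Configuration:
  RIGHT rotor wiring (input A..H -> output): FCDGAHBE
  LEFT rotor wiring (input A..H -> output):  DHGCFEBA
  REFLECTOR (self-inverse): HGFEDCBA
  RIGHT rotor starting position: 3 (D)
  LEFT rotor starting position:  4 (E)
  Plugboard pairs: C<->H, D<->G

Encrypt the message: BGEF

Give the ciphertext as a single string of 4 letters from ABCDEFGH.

Answer: HHAG

Derivation:
Char 1 ('B'): step: R->4, L=4; B->plug->B->R->D->L->E->refl->D->L'->F->R'->C->plug->H
Char 2 ('G'): step: R->5, L=4; G->plug->D->R->A->L->B->refl->G->L'->H->R'->C->plug->H
Char 3 ('E'): step: R->6, L=4; E->plug->E->R->F->L->D->refl->E->L'->D->R'->A->plug->A
Char 4 ('F'): step: R->7, L=4; F->plug->F->R->B->L->A->refl->H->L'->E->R'->D->plug->G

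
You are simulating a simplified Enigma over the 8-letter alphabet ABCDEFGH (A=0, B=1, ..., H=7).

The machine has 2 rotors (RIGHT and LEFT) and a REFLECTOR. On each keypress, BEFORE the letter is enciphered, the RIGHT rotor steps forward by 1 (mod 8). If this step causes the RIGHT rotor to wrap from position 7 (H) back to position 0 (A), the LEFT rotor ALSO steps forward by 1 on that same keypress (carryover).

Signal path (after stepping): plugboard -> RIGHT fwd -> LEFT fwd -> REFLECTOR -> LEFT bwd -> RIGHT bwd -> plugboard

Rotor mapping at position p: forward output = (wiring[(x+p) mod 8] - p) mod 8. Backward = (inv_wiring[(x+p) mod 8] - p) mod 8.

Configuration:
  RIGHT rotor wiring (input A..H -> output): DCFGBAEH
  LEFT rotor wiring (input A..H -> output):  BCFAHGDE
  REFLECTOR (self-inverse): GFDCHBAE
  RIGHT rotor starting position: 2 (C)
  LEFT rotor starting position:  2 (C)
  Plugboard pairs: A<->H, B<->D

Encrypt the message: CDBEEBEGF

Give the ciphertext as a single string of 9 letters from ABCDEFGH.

Char 1 ('C'): step: R->3, L=2; C->plug->C->R->F->L->C->refl->D->L'->A->R'->F->plug->F
Char 2 ('D'): step: R->4, L=2; D->plug->B->R->E->L->B->refl->F->L'->C->R'->H->plug->A
Char 3 ('B'): step: R->5, L=2; B->plug->D->R->G->L->H->refl->E->L'->D->R'->A->plug->H
Char 4 ('E'): step: R->6, L=2; E->plug->E->R->H->L->A->refl->G->L'->B->R'->B->plug->D
Char 5 ('E'): step: R->7, L=2; E->plug->E->R->H->L->A->refl->G->L'->B->R'->G->plug->G
Char 6 ('B'): step: R->0, L->3 (L advanced); B->plug->D->R->G->L->H->refl->E->L'->B->R'->E->plug->E
Char 7 ('E'): step: R->1, L=3; E->plug->E->R->H->L->C->refl->D->L'->C->R'->H->plug->A
Char 8 ('G'): step: R->2, L=3; G->plug->G->R->B->L->E->refl->H->L'->G->R'->D->plug->B
Char 9 ('F'): step: R->3, L=3; F->plug->F->R->A->L->F->refl->B->L'->E->R'->E->plug->E

Answer: FAHDGEABE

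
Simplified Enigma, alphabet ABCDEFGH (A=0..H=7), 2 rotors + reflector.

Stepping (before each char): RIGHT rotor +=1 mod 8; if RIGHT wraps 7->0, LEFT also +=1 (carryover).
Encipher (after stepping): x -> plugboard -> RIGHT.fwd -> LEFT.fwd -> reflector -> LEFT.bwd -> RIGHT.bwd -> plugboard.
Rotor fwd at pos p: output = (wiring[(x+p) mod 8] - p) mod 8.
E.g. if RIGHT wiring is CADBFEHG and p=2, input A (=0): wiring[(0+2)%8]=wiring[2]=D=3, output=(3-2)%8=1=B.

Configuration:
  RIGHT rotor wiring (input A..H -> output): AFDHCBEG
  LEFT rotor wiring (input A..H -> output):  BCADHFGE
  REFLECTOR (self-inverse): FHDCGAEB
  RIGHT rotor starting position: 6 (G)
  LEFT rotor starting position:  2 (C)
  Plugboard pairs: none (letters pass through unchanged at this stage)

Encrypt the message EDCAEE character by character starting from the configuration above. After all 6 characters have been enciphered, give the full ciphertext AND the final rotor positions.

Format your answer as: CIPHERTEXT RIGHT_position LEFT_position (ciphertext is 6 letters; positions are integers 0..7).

Char 1 ('E'): step: R->7, L=2; E->plug->E->R->A->L->G->refl->E->L'->E->R'->D->plug->D
Char 2 ('D'): step: R->0, L->3 (L advanced); D->plug->D->R->H->L->F->refl->A->L'->A->R'->A->plug->A
Char 3 ('C'): step: R->1, L=3; C->plug->C->R->G->L->H->refl->B->L'->E->R'->A->plug->A
Char 4 ('A'): step: R->2, L=3; A->plug->A->R->B->L->E->refl->G->L'->F->R'->B->plug->B
Char 5 ('E'): step: R->3, L=3; E->plug->E->R->D->L->D->refl->C->L'->C->R'->G->plug->G
Char 6 ('E'): step: R->4, L=3; E->plug->E->R->E->L->B->refl->H->L'->G->R'->A->plug->A
Final: ciphertext=DAABGA, RIGHT=4, LEFT=3

Answer: DAABGA 4 3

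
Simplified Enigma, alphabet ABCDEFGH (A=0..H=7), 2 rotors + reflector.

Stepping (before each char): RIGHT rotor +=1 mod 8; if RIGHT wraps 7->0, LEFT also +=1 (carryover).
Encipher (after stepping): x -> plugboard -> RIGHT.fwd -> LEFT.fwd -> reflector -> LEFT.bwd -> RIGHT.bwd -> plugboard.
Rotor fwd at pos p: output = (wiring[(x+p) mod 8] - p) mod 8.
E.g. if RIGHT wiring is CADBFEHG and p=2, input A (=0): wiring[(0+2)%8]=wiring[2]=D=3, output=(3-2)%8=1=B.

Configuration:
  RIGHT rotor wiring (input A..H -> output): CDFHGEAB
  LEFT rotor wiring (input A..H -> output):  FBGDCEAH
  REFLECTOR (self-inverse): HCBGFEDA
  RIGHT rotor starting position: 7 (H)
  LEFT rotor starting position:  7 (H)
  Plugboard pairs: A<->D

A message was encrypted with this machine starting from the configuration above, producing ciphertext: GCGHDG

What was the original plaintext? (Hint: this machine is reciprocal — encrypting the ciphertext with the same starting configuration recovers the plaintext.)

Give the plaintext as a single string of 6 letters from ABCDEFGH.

Char 1 ('G'): step: R->0, L->0 (L advanced); G->plug->G->R->A->L->F->refl->E->L'->F->R'->C->plug->C
Char 2 ('C'): step: R->1, L=0; C->plug->C->R->G->L->A->refl->H->L'->H->R'->F->plug->F
Char 3 ('G'): step: R->2, L=0; G->plug->G->R->A->L->F->refl->E->L'->F->R'->B->plug->B
Char 4 ('H'): step: R->3, L=0; H->plug->H->R->C->L->G->refl->D->L'->D->R'->B->plug->B
Char 5 ('D'): step: R->4, L=0; D->plug->A->R->C->L->G->refl->D->L'->D->R'->H->plug->H
Char 6 ('G'): step: R->5, L=0; G->plug->G->R->C->L->G->refl->D->L'->D->R'->B->plug->B

Answer: CFBBHB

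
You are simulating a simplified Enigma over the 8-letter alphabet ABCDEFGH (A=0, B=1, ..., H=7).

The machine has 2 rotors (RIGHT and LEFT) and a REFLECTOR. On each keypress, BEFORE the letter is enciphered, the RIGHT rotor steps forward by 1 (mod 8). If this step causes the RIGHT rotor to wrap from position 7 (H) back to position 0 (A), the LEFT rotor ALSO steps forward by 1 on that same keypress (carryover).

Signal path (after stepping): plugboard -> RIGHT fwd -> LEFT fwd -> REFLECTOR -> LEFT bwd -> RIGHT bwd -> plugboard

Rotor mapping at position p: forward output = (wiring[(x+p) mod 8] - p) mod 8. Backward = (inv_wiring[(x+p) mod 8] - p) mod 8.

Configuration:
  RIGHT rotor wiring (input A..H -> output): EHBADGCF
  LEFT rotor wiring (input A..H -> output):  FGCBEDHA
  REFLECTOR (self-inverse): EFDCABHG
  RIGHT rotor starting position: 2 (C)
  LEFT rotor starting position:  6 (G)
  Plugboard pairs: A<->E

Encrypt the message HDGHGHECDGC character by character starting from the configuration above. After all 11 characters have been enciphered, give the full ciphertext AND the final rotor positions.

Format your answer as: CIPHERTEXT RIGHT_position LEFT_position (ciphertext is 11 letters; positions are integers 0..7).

Char 1 ('H'): step: R->3, L=6; H->plug->H->R->G->L->G->refl->H->L'->C->R'->E->plug->A
Char 2 ('D'): step: R->4, L=6; D->plug->D->R->B->L->C->refl->D->L'->F->R'->G->plug->G
Char 3 ('G'): step: R->5, L=6; G->plug->G->R->D->L->A->refl->E->L'->E->R'->F->plug->F
Char 4 ('H'): step: R->6, L=6; H->plug->H->R->A->L->B->refl->F->L'->H->R'->B->plug->B
Char 5 ('G'): step: R->7, L=6; G->plug->G->R->H->L->F->refl->B->L'->A->R'->C->plug->C
Char 6 ('H'): step: R->0, L->7 (L advanced); H->plug->H->R->F->L->F->refl->B->L'->A->R'->D->plug->D
Char 7 ('E'): step: R->1, L=7; E->plug->A->R->G->L->E->refl->A->L'->H->R'->C->plug->C
Char 8 ('C'): step: R->2, L=7; C->plug->C->R->B->L->G->refl->H->L'->C->R'->G->plug->G
Char 9 ('D'): step: R->3, L=7; D->plug->D->R->H->L->A->refl->E->L'->G->R'->H->plug->H
Char 10 ('G'): step: R->4, L=7; G->plug->G->R->F->L->F->refl->B->L'->A->R'->E->plug->A
Char 11 ('C'): step: R->5, L=7; C->plug->C->R->A->L->B->refl->F->L'->F->R'->B->plug->B
Final: ciphertext=AGFBCDCGHAB, RIGHT=5, LEFT=7

Answer: AGFBCDCGHAB 5 7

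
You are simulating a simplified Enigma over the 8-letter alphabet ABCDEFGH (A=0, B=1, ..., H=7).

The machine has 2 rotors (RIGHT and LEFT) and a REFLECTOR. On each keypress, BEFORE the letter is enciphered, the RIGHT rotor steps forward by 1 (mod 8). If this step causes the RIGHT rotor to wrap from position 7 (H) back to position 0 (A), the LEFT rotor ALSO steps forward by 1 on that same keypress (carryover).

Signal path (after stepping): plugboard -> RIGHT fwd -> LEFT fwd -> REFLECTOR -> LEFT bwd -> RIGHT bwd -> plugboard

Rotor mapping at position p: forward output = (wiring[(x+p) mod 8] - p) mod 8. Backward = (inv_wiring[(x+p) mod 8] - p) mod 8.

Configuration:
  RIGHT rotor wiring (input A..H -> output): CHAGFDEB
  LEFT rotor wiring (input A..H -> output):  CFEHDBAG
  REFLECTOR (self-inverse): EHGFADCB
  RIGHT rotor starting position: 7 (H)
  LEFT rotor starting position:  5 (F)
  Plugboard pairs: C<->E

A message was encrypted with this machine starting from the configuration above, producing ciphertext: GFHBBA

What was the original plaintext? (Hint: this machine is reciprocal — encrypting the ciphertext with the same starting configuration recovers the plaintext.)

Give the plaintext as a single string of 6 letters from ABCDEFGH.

Answer: EEEDCB

Derivation:
Char 1 ('G'): step: R->0, L->6 (L advanced); G->plug->G->R->E->L->G->refl->C->L'->A->R'->C->plug->E
Char 2 ('F'): step: R->1, L=6; F->plug->F->R->D->L->H->refl->B->L'->F->R'->C->plug->E
Char 3 ('H'): step: R->2, L=6; H->plug->H->R->F->L->B->refl->H->L'->D->R'->C->plug->E
Char 4 ('B'): step: R->3, L=6; B->plug->B->R->C->L->E->refl->A->L'->B->R'->D->plug->D
Char 5 ('B'): step: R->4, L=6; B->plug->B->R->H->L->D->refl->F->L'->G->R'->E->plug->C
Char 6 ('A'): step: R->5, L=6; A->plug->A->R->G->L->F->refl->D->L'->H->R'->B->plug->B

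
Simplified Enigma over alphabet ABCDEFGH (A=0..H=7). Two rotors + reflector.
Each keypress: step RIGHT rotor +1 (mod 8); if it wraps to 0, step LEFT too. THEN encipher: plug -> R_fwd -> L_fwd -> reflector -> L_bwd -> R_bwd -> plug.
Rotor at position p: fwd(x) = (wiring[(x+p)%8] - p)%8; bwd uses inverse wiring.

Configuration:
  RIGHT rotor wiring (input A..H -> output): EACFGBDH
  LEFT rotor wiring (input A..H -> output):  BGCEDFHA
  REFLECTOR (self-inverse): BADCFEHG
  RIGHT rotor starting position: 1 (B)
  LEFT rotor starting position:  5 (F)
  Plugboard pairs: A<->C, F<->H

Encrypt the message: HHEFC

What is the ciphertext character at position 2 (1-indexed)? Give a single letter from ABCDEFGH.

Char 1 ('H'): step: R->2, L=5; H->plug->F->R->F->L->F->refl->E->L'->D->R'->B->plug->B
Char 2 ('H'): step: R->3, L=5; H->plug->F->R->B->L->C->refl->D->L'->C->R'->A->plug->C

C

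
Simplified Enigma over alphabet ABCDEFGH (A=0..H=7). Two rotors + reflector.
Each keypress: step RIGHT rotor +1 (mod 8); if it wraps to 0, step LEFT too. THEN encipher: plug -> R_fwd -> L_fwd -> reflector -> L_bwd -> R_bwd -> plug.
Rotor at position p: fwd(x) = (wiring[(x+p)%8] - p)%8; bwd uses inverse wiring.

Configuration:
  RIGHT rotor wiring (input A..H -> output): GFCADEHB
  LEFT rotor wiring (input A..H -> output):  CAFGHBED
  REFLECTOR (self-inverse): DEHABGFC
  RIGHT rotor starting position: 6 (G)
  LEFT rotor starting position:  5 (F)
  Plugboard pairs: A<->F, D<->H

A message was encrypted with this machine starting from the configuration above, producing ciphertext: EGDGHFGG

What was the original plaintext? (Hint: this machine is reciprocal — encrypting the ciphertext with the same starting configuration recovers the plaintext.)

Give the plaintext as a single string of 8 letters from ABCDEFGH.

Char 1 ('E'): step: R->7, L=5; E->plug->E->R->B->L->H->refl->C->L'->H->R'->B->plug->B
Char 2 ('G'): step: R->0, L->6 (L advanced); G->plug->G->R->H->L->D->refl->A->L'->F->R'->B->plug->B
Char 3 ('D'): step: R->1, L=6; D->plug->H->R->F->L->A->refl->D->L'->H->R'->C->plug->C
Char 4 ('G'): step: R->2, L=6; G->plug->G->R->E->L->H->refl->C->L'->D->R'->H->plug->D
Char 5 ('H'): step: R->3, L=6; H->plug->D->R->E->L->H->refl->C->L'->D->R'->F->plug->A
Char 6 ('F'): step: R->4, L=6; F->plug->A->R->H->L->D->refl->A->L'->F->R'->D->plug->H
Char 7 ('G'): step: R->5, L=6; G->plug->G->R->D->L->C->refl->H->L'->E->R'->C->plug->C
Char 8 ('G'): step: R->6, L=6; G->plug->G->R->F->L->A->refl->D->L'->H->R'->D->plug->H

Answer: BBCDAHCH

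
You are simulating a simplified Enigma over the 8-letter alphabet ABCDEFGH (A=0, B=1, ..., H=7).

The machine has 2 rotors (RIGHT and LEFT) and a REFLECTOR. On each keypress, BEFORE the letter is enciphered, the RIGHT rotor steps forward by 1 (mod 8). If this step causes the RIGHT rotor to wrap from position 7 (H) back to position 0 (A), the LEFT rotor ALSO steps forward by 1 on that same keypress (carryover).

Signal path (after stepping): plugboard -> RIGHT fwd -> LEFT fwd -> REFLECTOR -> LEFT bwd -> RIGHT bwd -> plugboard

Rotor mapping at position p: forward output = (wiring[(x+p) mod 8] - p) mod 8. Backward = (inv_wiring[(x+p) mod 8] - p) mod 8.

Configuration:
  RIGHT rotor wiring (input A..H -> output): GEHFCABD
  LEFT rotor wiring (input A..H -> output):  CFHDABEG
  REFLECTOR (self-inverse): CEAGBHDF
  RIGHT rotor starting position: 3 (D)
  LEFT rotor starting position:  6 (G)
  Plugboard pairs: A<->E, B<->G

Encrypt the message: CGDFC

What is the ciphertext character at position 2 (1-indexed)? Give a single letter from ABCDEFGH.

Char 1 ('C'): step: R->4, L=6; C->plug->C->R->F->L->F->refl->H->L'->D->R'->G->plug->B
Char 2 ('G'): step: R->5, L=6; G->plug->B->R->E->L->B->refl->E->L'->C->R'->F->plug->F

F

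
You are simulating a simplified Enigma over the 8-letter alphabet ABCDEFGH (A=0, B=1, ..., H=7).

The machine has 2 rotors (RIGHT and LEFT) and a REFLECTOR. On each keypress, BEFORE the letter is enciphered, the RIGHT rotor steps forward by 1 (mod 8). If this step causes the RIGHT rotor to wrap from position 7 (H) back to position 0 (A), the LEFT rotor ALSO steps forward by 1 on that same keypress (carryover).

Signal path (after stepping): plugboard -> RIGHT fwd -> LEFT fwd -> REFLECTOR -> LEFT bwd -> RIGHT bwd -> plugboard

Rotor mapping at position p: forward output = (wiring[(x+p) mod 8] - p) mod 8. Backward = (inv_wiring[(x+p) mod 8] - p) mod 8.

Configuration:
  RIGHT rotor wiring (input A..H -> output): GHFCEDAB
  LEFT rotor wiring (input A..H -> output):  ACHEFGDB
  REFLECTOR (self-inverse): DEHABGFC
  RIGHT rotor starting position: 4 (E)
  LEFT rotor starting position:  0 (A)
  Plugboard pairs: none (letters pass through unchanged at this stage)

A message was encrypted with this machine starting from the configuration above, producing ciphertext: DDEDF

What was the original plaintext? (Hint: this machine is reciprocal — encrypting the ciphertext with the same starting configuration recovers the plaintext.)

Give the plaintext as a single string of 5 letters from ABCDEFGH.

Char 1 ('D'): step: R->5, L=0; D->plug->D->R->B->L->C->refl->H->L'->C->R'->E->plug->E
Char 2 ('D'): step: R->6, L=0; D->plug->D->R->B->L->C->refl->H->L'->C->R'->A->plug->A
Char 3 ('E'): step: R->7, L=0; E->plug->E->R->D->L->E->refl->B->L'->H->R'->B->plug->B
Char 4 ('D'): step: R->0, L->1 (L advanced); D->plug->D->R->C->L->D->refl->A->L'->G->R'->A->plug->A
Char 5 ('F'): step: R->1, L=1; F->plug->F->R->H->L->H->refl->C->L'->F->R'->H->plug->H

Answer: EABAH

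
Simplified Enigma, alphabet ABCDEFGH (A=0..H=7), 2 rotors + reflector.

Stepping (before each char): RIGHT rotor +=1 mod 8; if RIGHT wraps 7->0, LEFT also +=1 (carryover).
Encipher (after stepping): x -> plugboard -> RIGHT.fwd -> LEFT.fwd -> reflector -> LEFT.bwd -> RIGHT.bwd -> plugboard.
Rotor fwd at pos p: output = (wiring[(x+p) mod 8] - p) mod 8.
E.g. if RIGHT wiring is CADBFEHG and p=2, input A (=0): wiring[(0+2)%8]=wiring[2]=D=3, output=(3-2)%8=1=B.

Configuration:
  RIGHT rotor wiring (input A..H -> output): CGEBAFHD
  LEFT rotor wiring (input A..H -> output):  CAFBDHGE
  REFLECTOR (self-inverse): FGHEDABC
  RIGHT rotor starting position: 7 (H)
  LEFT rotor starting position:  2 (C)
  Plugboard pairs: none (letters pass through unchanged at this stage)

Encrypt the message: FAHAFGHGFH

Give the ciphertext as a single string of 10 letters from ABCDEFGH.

Char 1 ('F'): step: R->0, L->3 (L advanced); F->plug->F->R->F->L->H->refl->C->L'->H->R'->G->plug->G
Char 2 ('A'): step: R->1, L=3; A->plug->A->R->F->L->H->refl->C->L'->H->R'->D->plug->D
Char 3 ('H'): step: R->2, L=3; H->plug->H->R->E->L->B->refl->G->L'->A->R'->G->plug->G
Char 4 ('A'): step: R->3, L=3; A->plug->A->R->G->L->F->refl->A->L'->B->R'->H->plug->H
Char 5 ('F'): step: R->4, L=3; F->plug->F->R->C->L->E->refl->D->L'->D->R'->C->plug->C
Char 6 ('G'): step: R->5, L=3; G->plug->G->R->E->L->B->refl->G->L'->A->R'->A->plug->A
Char 7 ('H'): step: R->6, L=3; H->plug->H->R->H->L->C->refl->H->L'->F->R'->B->plug->B
Char 8 ('G'): step: R->7, L=3; G->plug->G->R->G->L->F->refl->A->L'->B->R'->F->plug->F
Char 9 ('F'): step: R->0, L->4 (L advanced); F->plug->F->R->F->L->E->refl->D->L'->B->R'->D->plug->D
Char 10 ('H'): step: R->1, L=4; H->plug->H->R->B->L->D->refl->E->L'->F->R'->A->plug->A

Answer: GDGHCABFDA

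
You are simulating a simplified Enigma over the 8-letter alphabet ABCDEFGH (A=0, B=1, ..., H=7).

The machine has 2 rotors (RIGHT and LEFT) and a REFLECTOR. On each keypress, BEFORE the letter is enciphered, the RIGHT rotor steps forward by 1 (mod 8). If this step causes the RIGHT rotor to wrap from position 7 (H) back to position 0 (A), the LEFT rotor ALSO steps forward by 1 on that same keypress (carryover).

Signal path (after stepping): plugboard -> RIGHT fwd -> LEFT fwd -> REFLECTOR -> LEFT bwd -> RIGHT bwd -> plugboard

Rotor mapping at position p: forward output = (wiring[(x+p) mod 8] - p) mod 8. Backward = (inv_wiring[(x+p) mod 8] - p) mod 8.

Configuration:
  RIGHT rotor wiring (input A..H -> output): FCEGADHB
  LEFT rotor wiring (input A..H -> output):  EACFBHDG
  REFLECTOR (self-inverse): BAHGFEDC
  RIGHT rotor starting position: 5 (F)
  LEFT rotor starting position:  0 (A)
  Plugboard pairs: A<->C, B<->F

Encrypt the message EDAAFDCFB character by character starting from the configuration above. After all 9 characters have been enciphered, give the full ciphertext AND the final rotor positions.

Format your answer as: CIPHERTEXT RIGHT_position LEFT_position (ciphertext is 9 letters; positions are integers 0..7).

Char 1 ('E'): step: R->6, L=0; E->plug->E->R->G->L->D->refl->G->L'->H->R'->C->plug->A
Char 2 ('D'): step: R->7, L=0; D->plug->D->R->F->L->H->refl->C->L'->C->R'->A->plug->C
Char 3 ('A'): step: R->0, L->1 (L advanced); A->plug->C->R->E->L->G->refl->D->L'->H->R'->G->plug->G
Char 4 ('A'): step: R->1, L=1; A->plug->C->R->F->L->C->refl->H->L'->A->R'->G->plug->G
Char 5 ('F'): step: R->2, L=1; F->plug->B->R->E->L->G->refl->D->L'->H->R'->F->plug->B
Char 6 ('D'): step: R->3, L=1; D->plug->D->R->E->L->G->refl->D->L'->H->R'->G->plug->G
Char 7 ('C'): step: R->4, L=1; C->plug->A->R->E->L->G->refl->D->L'->H->R'->B->plug->F
Char 8 ('F'): step: R->5, L=1; F->plug->B->R->C->L->E->refl->F->L'->G->R'->A->plug->C
Char 9 ('B'): step: R->6, L=1; B->plug->F->R->A->L->H->refl->C->L'->F->R'->H->plug->H
Final: ciphertext=ACGGBGFCH, RIGHT=6, LEFT=1

Answer: ACGGBGFCH 6 1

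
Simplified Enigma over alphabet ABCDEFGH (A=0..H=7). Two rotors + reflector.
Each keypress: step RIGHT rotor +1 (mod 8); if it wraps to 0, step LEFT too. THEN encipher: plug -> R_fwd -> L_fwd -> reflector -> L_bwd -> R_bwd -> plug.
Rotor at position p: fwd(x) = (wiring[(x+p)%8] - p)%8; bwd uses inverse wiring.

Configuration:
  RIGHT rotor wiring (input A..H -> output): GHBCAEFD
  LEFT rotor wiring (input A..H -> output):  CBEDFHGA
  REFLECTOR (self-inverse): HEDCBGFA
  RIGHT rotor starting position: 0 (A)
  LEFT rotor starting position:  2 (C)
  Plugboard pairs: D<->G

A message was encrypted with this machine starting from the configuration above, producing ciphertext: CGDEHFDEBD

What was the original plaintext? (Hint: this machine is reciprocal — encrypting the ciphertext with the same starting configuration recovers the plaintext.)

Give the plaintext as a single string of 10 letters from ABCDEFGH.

Answer: FBCBDGEDHC

Derivation:
Char 1 ('C'): step: R->1, L=2; C->plug->C->R->B->L->B->refl->E->L'->E->R'->F->plug->F
Char 2 ('G'): step: R->2, L=2; G->plug->D->R->C->L->D->refl->C->L'->A->R'->B->plug->B
Char 3 ('D'): step: R->3, L=2; D->plug->G->R->E->L->E->refl->B->L'->B->R'->C->plug->C
Char 4 ('E'): step: R->4, L=2; E->plug->E->R->C->L->D->refl->C->L'->A->R'->B->plug->B
Char 5 ('H'): step: R->5, L=2; H->plug->H->R->D->L->F->refl->G->L'->F->R'->G->plug->D
Char 6 ('F'): step: R->6, L=2; F->plug->F->R->E->L->E->refl->B->L'->B->R'->D->plug->G
Char 7 ('D'): step: R->7, L=2; D->plug->G->R->F->L->G->refl->F->L'->D->R'->E->plug->E
Char 8 ('E'): step: R->0, L->3 (L advanced); E->plug->E->R->A->L->A->refl->H->L'->F->R'->G->plug->D
Char 9 ('B'): step: R->1, L=3; B->plug->B->R->A->L->A->refl->H->L'->F->R'->H->plug->H
Char 10 ('D'): step: R->2, L=3; D->plug->G->R->E->L->F->refl->G->L'->G->R'->C->plug->C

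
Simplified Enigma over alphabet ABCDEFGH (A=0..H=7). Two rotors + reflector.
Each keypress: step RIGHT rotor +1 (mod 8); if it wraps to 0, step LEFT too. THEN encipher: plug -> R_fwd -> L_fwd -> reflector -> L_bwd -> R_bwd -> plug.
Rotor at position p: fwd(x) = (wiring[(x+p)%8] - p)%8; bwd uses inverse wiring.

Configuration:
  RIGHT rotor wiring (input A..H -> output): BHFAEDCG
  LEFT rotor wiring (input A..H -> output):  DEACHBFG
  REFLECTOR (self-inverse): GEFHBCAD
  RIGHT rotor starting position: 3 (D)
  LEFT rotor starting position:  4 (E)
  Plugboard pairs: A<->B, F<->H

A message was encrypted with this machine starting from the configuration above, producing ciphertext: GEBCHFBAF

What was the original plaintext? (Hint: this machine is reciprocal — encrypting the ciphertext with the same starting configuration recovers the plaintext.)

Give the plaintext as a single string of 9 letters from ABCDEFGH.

Answer: HBAGBEDEE

Derivation:
Char 1 ('G'): step: R->4, L=4; G->plug->G->R->B->L->F->refl->C->L'->D->R'->F->plug->H
Char 2 ('E'): step: R->5, L=4; E->plug->E->R->C->L->B->refl->E->L'->G->R'->A->plug->B
Char 3 ('B'): step: R->6, L=4; B->plug->A->R->E->L->H->refl->D->L'->A->R'->B->plug->A
Char 4 ('C'): step: R->7, L=4; C->plug->C->R->A->L->D->refl->H->L'->E->R'->G->plug->G
Char 5 ('H'): step: R->0, L->5 (L advanced); H->plug->F->R->D->L->G->refl->A->L'->B->R'->A->plug->B
Char 6 ('F'): step: R->1, L=5; F->plug->H->R->A->L->E->refl->B->L'->C->R'->E->plug->E
Char 7 ('B'): step: R->2, L=5; B->plug->A->R->D->L->G->refl->A->L'->B->R'->D->plug->D
Char 8 ('A'): step: R->3, L=5; A->plug->B->R->B->L->A->refl->G->L'->D->R'->E->plug->E
Char 9 ('F'): step: R->4, L=5; F->plug->H->R->E->L->H->refl->D->L'->F->R'->E->plug->E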